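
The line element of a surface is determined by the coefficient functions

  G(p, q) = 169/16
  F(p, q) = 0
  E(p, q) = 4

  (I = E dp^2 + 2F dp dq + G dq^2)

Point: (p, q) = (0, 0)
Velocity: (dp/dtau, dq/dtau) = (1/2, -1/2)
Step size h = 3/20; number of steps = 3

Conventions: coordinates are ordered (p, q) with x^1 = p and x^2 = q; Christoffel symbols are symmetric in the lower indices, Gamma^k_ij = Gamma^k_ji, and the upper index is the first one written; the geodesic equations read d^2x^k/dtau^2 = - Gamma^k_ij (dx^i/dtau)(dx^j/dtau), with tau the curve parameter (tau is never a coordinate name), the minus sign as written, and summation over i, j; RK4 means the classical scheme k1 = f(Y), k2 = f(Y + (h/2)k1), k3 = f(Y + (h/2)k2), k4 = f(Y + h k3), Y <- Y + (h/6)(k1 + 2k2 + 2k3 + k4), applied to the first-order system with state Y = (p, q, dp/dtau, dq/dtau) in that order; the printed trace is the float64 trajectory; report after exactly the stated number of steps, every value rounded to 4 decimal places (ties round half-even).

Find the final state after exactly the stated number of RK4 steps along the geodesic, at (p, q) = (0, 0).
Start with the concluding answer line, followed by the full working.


Answer: p = 0.2250, q = -0.2250, dp/dtau = 0.5000, dq/dtau = -0.5000

f(Y) = (dp/dtau, dq/dtau, -Gamma^p_ij Y'^i Y'^j, -Gamma^q_ij Y'^i Y'^j) with the Gammas evaluated at the stage position; h = 0.150000; intermediate values shown to 6 dp
step 0: p = 0.0000, q = 0.0000, dp/dtau = 0.5000, dq/dtau = -0.5000
step 1:
  k1: at (p, q) = (0.000000, 0.000000), (dp/dtau, dq/dtau) = (0.500000, -0.500000); Gamma_ppp = 0.000000, Gamma_ppq = 0.000000, Gamma_pqq = 0.000000, Gamma_qpp = 0.000000, Gamma_qpq = 0.000000, Gamma_qqq = 0.000000; k1 = (0.500000, -0.500000, 0.000000, 0.000000)
  k2: at (p, q) = (0.037500, -0.037500), (dp/dtau, dq/dtau) = (0.500000, -0.500000); Gamma_ppp = 0.000000, Gamma_ppq = 0.000000, Gamma_pqq = 0.000000, Gamma_qpp = 0.000000, Gamma_qpq = 0.000000, Gamma_qqq = 0.000000; k2 = (0.500000, -0.500000, 0.000000, 0.000000)
  k3: at (p, q) = (0.037500, -0.037500), (dp/dtau, dq/dtau) = (0.500000, -0.500000); Gamma_ppp = 0.000000, Gamma_ppq = 0.000000, Gamma_pqq = 0.000000, Gamma_qpp = 0.000000, Gamma_qpq = 0.000000, Gamma_qqq = 0.000000; k3 = (0.500000, -0.500000, 0.000000, 0.000000)
  k4: at (p, q) = (0.075000, -0.075000), (dp/dtau, dq/dtau) = (0.500000, -0.500000); Gamma_ppp = 0.000000, Gamma_ppq = 0.000000, Gamma_pqq = 0.000000, Gamma_qpp = 0.000000, Gamma_qpq = 0.000000, Gamma_qqq = 0.000000; k4 = (0.500000, -0.500000, 0.000000, 0.000000)
  Y <- Y + (h/6)(k1 + 2k2 + 2k3 + k4): p = 0.0750, q = -0.0750, dp/dtau = 0.5000, dq/dtau = -0.5000
step 2:
  k1: at (p, q) = (0.075000, -0.075000), (dp/dtau, dq/dtau) = (0.500000, -0.500000); Gamma_ppp = 0.000000, Gamma_ppq = 0.000000, Gamma_pqq = 0.000000, Gamma_qpp = 0.000000, Gamma_qpq = 0.000000, Gamma_qqq = 0.000000; k1 = (0.500000, -0.500000, 0.000000, 0.000000)
  k2: at (p, q) = (0.112500, -0.112500), (dp/dtau, dq/dtau) = (0.500000, -0.500000); Gamma_ppp = 0.000000, Gamma_ppq = 0.000000, Gamma_pqq = 0.000000, Gamma_qpp = 0.000000, Gamma_qpq = 0.000000, Gamma_qqq = 0.000000; k2 = (0.500000, -0.500000, 0.000000, 0.000000)
  k3: at (p, q) = (0.112500, -0.112500), (dp/dtau, dq/dtau) = (0.500000, -0.500000); Gamma_ppp = 0.000000, Gamma_ppq = 0.000000, Gamma_pqq = 0.000000, Gamma_qpp = 0.000000, Gamma_qpq = 0.000000, Gamma_qqq = 0.000000; k3 = (0.500000, -0.500000, 0.000000, 0.000000)
  k4: at (p, q) = (0.150000, -0.150000), (dp/dtau, dq/dtau) = (0.500000, -0.500000); Gamma_ppp = 0.000000, Gamma_ppq = 0.000000, Gamma_pqq = 0.000000, Gamma_qpp = 0.000000, Gamma_qpq = 0.000000, Gamma_qqq = 0.000000; k4 = (0.500000, -0.500000, 0.000000, 0.000000)
  Y <- Y + (h/6)(k1 + 2k2 + 2k3 + k4): p = 0.1500, q = -0.1500, dp/dtau = 0.5000, dq/dtau = -0.5000
step 3:
  k1: at (p, q) = (0.150000, -0.150000), (dp/dtau, dq/dtau) = (0.500000, -0.500000); Gamma_ppp = 0.000000, Gamma_ppq = 0.000000, Gamma_pqq = 0.000000, Gamma_qpp = 0.000000, Gamma_qpq = 0.000000, Gamma_qqq = 0.000000; k1 = (0.500000, -0.500000, 0.000000, 0.000000)
  k2: at (p, q) = (0.187500, -0.187500), (dp/dtau, dq/dtau) = (0.500000, -0.500000); Gamma_ppp = 0.000000, Gamma_ppq = 0.000000, Gamma_pqq = 0.000000, Gamma_qpp = 0.000000, Gamma_qpq = 0.000000, Gamma_qqq = 0.000000; k2 = (0.500000, -0.500000, 0.000000, 0.000000)
  k3: at (p, q) = (0.187500, -0.187500), (dp/dtau, dq/dtau) = (0.500000, -0.500000); Gamma_ppp = 0.000000, Gamma_ppq = 0.000000, Gamma_pqq = 0.000000, Gamma_qpp = 0.000000, Gamma_qpq = 0.000000, Gamma_qqq = 0.000000; k3 = (0.500000, -0.500000, 0.000000, 0.000000)
  k4: at (p, q) = (0.225000, -0.225000), (dp/dtau, dq/dtau) = (0.500000, -0.500000); Gamma_ppp = 0.000000, Gamma_ppq = 0.000000, Gamma_pqq = 0.000000, Gamma_qpp = 0.000000, Gamma_qpq = 0.000000, Gamma_qqq = 0.000000; k4 = (0.500000, -0.500000, 0.000000, 0.000000)
  Y <- Y + (h/6)(k1 + 2k2 + 2k3 + k4): p = 0.2250, q = -0.2250, dp/dtau = 0.5000, dq/dtau = -0.5000


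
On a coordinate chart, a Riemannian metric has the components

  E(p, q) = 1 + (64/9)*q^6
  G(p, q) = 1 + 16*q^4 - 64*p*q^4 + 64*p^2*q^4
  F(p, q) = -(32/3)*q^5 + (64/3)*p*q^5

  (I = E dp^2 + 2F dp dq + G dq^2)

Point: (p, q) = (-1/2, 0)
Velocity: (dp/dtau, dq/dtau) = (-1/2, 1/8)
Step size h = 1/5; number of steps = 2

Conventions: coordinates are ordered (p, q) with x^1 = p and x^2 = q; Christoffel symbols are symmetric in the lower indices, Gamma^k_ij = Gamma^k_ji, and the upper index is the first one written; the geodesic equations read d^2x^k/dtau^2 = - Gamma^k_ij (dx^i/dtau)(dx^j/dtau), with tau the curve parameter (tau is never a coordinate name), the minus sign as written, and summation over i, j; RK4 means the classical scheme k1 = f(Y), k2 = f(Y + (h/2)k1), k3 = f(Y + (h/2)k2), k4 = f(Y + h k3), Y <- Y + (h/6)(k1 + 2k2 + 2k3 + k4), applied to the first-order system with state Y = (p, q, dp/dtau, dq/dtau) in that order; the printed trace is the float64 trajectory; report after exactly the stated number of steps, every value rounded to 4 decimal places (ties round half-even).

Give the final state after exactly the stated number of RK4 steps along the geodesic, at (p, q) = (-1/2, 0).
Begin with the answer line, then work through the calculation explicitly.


Answer: p = -0.7000, q = 0.0500, dp/dtau = -0.5000, dq/dtau = 0.1250

f(Y) = (dp/dtau, dq/dtau, -Gamma^p_ij Y'^i Y'^j, -Gamma^q_ij Y'^i Y'^j) with the Gammas evaluated at the stage position; h = 0.200000; intermediate values shown to 6 dp
step 0: p = -0.5000, q = 0.0000, dp/dtau = -0.5000, dq/dtau = 0.1250
step 1:
  k1: at (p, q) = (-0.500000, 0.000000), (dp/dtau, dq/dtau) = (-0.500000, 0.125000); Gamma_ppp = 0.000000, Gamma_ppq = 0.000000, Gamma_pqq = 0.000000, Gamma_qpp = 0.000000, Gamma_qpq = 0.000000, Gamma_qqq = 0.000000; k1 = (-0.500000, 0.125000, 0.000000, 0.000000)
  k2: at (p, q) = (-0.550000, 0.012500), (dp/dtau, dq/dtau) = (-0.500000, 0.125000); Gamma_ppp = 0.000000, Gamma_ppq = 0.000000, Gamma_pqq = -0.000001, Gamma_qpp = 0.000000, Gamma_qpq = -0.000002, Gamma_qqq = 0.000276; k2 = (-0.500000, 0.125000, 0.000000, -0.000005)
  k3: at (p, q) = (-0.550000, 0.012500), (dp/dtau, dq/dtau) = (-0.500000, 0.125000); Gamma_ppp = 0.000000, Gamma_ppq = 0.000000, Gamma_pqq = -0.000001, Gamma_qpp = 0.000000, Gamma_qpq = -0.000002, Gamma_qqq = 0.000276; k3 = (-0.500000, 0.125000, 0.000000, -0.000005)
  k4: at (p, q) = (-0.600000, 0.025000), (dp/dtau, dq/dtau) = (-0.500000, 0.124999); Gamma_ppp = 0.000000, Gamma_ppq = 0.000000, Gamma_pqq = -0.000018, Gamma_qpp = 0.000000, Gamma_qpq = -0.000027, Gamma_qqq = 0.002420; k4 = (-0.500000, 0.124999, 0.000000, -0.000041)
  Y <- Y + (h/6)(k1 + 2k2 + 2k3 + k4): p = -0.6000, q = 0.0250, dp/dtau = -0.5000, dq/dtau = 0.1250
step 2:
  k1: at (p, q) = (-0.600000, 0.025000), (dp/dtau, dq/dtau) = (-0.500000, 0.124998); Gamma_ppp = 0.000000, Gamma_ppq = 0.000000, Gamma_pqq = -0.000018, Gamma_qpp = 0.000000, Gamma_qpq = -0.000027, Gamma_qqq = 0.002420; k1 = (-0.500000, 0.124998, 0.000000, -0.000041)
  k2: at (p, q) = (-0.650000, 0.037500), (dp/dtau, dq/dtau) = (-0.500000, 0.124994); Gamma_ppp = 0.000000, Gamma_ppq = 0.000002, Gamma_pqq = -0.000097, Gamma_qpp = 0.000000, Gamma_qpq = -0.000146, Gamma_qqq = 0.008925; k2 = (-0.500000, 0.124994, 0.000002, -0.000158)
  k3: at (p, q) = (-0.650000, 0.037499), (dp/dtau, dq/dtau) = (-0.500000, 0.124982); Gamma_ppp = 0.000000, Gamma_ppq = 0.000002, Gamma_pqq = -0.000097, Gamma_qpp = 0.000000, Gamma_qpq = -0.000146, Gamma_qqq = 0.008925; k3 = (-0.500000, 0.124982, 0.000002, -0.000158)
  k4: at (p, q) = (-0.700000, 0.049996), (dp/dtau, dq/dtau) = (-0.500000, 0.124967); Gamma_ppp = 0.000000, Gamma_ppq = 0.000007, Gamma_pqq = -0.000320, Gamma_qpp = 0.000000, Gamma_qpq = -0.000480, Gamma_qqq = 0.023022; k4 = (-0.500000, 0.124967, 0.000006, -0.000419)
  Y <- Y + (h/6)(k1 + 2k2 + 2k3 + k4): p = -0.7000, q = 0.0500, dp/dtau = -0.5000, dq/dtau = 0.1250


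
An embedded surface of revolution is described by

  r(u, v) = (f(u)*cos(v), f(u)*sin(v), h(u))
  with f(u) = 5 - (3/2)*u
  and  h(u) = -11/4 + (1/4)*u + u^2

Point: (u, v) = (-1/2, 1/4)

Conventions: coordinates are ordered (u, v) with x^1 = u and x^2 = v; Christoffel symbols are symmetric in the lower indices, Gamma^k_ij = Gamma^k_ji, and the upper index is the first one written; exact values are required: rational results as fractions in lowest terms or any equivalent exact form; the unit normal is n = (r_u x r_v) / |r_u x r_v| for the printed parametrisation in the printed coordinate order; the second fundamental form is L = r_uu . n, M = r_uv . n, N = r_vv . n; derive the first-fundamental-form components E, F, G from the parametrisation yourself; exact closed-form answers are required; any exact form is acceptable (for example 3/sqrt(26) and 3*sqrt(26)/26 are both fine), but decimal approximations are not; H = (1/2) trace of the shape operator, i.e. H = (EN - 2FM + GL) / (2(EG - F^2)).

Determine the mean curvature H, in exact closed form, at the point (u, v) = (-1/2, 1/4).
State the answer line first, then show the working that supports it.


Answer: H = -826*sqrt(5)/5175

f = 23/4, f' = -3/2, f'' = 0, h' = -3/4, h'' = 2
E = 45/16, F = 0, G = 529/16; answer radicand W^2 = 45/16
unnormalised second-form numerators: l = -3, m = 0, n = -69/16; L = l/sqrt(45/16), and similarly M = m/sqrt(W^2), N = n/sqrt(W^2)
H = (E*n - 2*F*m + G*l) / (2*(EG - F^2)*sqrt(W^2)); E*n - 2*F*m + G*l = -28497/256, EG - F^2 = 23805/256, so H = (-413/690)/sqrt(45/16)


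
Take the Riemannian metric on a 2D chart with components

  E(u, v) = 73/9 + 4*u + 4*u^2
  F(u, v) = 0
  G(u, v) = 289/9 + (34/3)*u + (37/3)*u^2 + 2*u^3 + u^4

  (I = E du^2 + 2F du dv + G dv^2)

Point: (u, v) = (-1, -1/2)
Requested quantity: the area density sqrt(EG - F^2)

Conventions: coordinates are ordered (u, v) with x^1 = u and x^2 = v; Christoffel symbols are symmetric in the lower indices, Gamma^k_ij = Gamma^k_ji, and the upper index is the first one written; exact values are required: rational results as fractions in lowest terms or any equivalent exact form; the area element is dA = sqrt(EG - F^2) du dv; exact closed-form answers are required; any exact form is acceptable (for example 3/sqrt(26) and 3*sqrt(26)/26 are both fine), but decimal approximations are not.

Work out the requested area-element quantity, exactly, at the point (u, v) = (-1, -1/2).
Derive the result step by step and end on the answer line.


E = 73/9, F = 0, G = 289/9; EG - F^2 = 21097/81

Answer: sqrt(EG - F^2) = 17*sqrt(73)/9


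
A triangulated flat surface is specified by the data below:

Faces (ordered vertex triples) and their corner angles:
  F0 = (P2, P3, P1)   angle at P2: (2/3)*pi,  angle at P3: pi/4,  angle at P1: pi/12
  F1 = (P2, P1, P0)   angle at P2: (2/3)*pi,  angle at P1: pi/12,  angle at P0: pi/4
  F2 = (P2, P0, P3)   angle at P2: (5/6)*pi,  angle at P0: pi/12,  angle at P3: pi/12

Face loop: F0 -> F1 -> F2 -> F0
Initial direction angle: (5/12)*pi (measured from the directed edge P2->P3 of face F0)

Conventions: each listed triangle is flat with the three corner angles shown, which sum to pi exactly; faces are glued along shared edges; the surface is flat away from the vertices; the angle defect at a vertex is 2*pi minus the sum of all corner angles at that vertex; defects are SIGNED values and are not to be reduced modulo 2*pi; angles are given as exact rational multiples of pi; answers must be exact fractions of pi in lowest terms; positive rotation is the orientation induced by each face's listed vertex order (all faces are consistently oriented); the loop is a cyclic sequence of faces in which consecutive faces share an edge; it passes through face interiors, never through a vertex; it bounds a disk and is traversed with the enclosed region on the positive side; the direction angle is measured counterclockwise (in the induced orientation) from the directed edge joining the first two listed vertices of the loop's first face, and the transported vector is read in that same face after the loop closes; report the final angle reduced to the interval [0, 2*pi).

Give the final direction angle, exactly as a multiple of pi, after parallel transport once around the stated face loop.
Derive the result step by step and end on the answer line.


enclosed vertex P2: corner angles sum to (13/6)*pi, defect = 2*pi - (13/6)*pi = -pi/6
summing the enclosed defects onto the initial angle, mod 2*pi in the induced orientation:
final angle = (5/12)*pi - pi/6 = pi/4 (mod 2*pi)

Answer: final direction angle = pi/4


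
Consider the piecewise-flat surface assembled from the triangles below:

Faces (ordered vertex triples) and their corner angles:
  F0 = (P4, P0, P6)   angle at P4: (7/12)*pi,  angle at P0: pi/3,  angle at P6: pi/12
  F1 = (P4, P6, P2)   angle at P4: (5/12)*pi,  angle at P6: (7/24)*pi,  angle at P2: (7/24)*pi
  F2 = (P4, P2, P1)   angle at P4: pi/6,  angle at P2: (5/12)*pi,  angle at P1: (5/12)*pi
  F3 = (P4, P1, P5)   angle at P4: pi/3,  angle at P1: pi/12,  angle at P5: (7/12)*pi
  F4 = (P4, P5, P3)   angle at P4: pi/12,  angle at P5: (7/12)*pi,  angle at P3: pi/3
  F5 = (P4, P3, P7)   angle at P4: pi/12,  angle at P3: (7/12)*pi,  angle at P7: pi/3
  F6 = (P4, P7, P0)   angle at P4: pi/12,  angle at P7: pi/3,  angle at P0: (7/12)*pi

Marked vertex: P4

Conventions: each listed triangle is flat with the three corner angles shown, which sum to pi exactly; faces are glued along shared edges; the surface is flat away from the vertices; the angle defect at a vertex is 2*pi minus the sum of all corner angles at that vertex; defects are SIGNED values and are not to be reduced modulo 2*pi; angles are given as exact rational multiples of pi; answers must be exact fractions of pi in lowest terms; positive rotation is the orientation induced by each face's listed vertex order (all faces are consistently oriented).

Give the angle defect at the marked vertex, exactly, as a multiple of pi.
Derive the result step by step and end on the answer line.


Sum of corner angles at P4: (7/4)*pi
defect = 2*pi - (7/4)*pi

Answer: defect(P4) = pi/4


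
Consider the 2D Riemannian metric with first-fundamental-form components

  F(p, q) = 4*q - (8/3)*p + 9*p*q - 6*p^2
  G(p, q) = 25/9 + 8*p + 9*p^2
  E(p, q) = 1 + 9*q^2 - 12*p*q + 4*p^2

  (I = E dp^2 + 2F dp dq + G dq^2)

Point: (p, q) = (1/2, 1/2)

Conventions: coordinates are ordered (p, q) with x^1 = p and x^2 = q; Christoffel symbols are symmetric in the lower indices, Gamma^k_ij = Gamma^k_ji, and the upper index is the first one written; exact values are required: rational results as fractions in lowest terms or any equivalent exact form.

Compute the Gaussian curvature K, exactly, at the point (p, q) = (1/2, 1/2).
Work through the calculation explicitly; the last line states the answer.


E = 5/4, F = 17/12, G = 325/36, EG - F^2 = 167/18 at the point
E_p = -2, E_q = 3, F_p = -25/6, F_q = 17/2, G_p = 17, G_q = 0
E_qq = 18, F_pq = 9, G_pp = 18
Evaluate Brioschi's two determinant matrices M1, M2 and divide by (EG - F^2)^2.
M1 = [[-E_qq/2 + F_pq - G_pp/2, E_p/2, F_p - E_q/2], [F_q - G_p/2, E, F], [G_q/2, F, G]] = [[-9, -1, -17/3], [0, 5/4, 17/12], [0, 17/12, 325/36]]; det M1 = -167/2
M2 = [[0, E_q/2, G_p/2], [E_q/2, E, F], [G_p/2, F, G]] = [[0, 3/2, 17/2], [3/2, 5/4, 17/12], [17/2, 17/12, 325/36]]; det M2 = -149/2
det M1 - det M2 = -9; K = -9 / (167/18)^2 = -2916/27889

Answer: K = -2916/27889


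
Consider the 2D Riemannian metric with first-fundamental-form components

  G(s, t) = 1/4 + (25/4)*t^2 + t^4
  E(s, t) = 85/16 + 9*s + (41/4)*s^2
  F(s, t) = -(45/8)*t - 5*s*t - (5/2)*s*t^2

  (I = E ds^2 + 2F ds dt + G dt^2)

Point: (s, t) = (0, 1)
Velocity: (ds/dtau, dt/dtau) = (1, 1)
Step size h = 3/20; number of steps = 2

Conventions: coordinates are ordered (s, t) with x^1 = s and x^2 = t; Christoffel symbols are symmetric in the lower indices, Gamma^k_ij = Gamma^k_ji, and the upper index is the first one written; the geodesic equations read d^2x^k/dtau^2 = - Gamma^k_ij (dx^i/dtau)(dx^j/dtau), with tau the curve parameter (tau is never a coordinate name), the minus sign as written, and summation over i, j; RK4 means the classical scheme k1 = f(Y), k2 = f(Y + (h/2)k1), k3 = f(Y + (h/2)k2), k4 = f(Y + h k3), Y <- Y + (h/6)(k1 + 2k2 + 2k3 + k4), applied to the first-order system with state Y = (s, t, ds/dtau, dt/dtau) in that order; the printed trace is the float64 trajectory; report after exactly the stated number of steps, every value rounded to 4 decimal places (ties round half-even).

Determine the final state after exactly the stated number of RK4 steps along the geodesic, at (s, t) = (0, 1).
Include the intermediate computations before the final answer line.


f(Y) = (ds/dtau, dt/dtau, -Gamma^s_ij Y'^i Y'^j, -Gamma^t_ij Y'^i Y'^j) with the Gammas evaluated at the stage position; h = 0.150000; intermediate values shown to 6 dp
step 0: s = 0.0000, t = 1.0000, ds/dtau = 1.0000, dt/dtau = 1.0000
step 1:
  k1: at (s, t) = (0.000000, 1.000000), (ds/dtau, dt/dtau) = (1.000000, 1.000000); Gamma_sss = -1.028571, Gamma_sst = 0.000000, Gamma_stt = 0.514286, Gamma_tss = -1.771429, Gamma_tst = 0.000000, Gamma_ttt = 1.485714; k1 = (1.000000, 1.000000, 0.514286, 0.285714)
  k2: at (s, t) = (0.075000, 1.075000), (ds/dtau, dt/dtau) = (1.038571, 1.021429); Gamma_sss = -0.986840, Gamma_sst = 0.000000, Gamma_stt = 0.563086, Gamma_tss = -1.685150, Gamma_tst = 0.000000, Gamma_ttt = 1.471058; k2 = (1.038571, 1.021429, 0.476959, 0.282876)
  k3: at (s, t) = (0.077893, 1.076607), (ds/dtau, dt/dtau) = (1.035772, 1.021216); Gamma_sss = -0.985154, Gamma_sst = 0.000000, Gamma_stt = 0.563279, Gamma_tss = -1.683936, Gamma_tst = 0.000000, Gamma_ttt = 1.470855; k3 = (1.035772, 1.021216, 0.469463, 0.272638)
  k4: at (s, t) = (0.155366, 1.153182), (ds/dtau, dt/dtau) = (1.070420, 1.040896); Gamma_sss = -0.935432, Gamma_sst = 0.000000, Gamma_stt = 0.608869, Gamma_tss = -1.595319, Gamma_tst = 0.000000, Gamma_ttt = 1.460222; k4 = (1.070420, 1.040896, 0.412127, 0.245816)
  Y <- Y + (h/6)(k1 + 2k2 + 2k3 + k4): s = 0.1555, t = 1.1532, ds/dtau = 1.0705, dt/dtau = 1.0411
step 2:
  k1: at (s, t) = (0.155478, 1.153155), (ds/dtau, dt/dtau) = (1.070481, 1.041064); Gamma_sss = -0.935352, Gamma_sst = 0.000000, Gamma_stt = 0.608750, Gamma_tss = -1.595392, Gamma_tst = 0.000000, Gamma_ttt = 1.460221; k1 = (1.070481, 1.041064, 0.412077, 0.245600)
  k2: at (s, t) = (0.235764, 1.231234), (ds/dtau, dt/dtau) = (1.101387, 1.059484); Gamma_sss = -0.879742, Gamma_sst = 0.000000, Gamma_stt = 0.650939, Gamma_tss = -1.505634, Gamma_tst = 0.000000, Gamma_ttt = 1.452484; k2 = (1.101387, 1.059484, 0.336492, 0.195992)
  k3: at (s, t) = (0.238082, 1.232616), (ds/dtau, dt/dtau) = (1.095718, 1.055763); Gamma_sss = -0.878003, Gamma_sst = 0.000000, Gamma_stt = 0.650898, Gamma_tss = -1.504140, Gamma_tst = 0.000000, Gamma_ttt = 1.452268; k3 = (1.095718, 1.055763, 0.328615, 0.187119)
  k4: at (s, t) = (0.319835, 1.311519), (ds/dtau, dt/dtau) = (1.119774, 1.069132); Gamma_sss = -0.819994, Gamma_sst = 0.000000, Gamma_stt = 0.690412, Gamma_tss = -1.415177, Gamma_tst = 0.000000, Gamma_ttt = 1.447061; k4 = (1.119774, 1.069132, 0.239015, 0.120429)
  Y <- Y + (h/6)(k1 + 2k2 + 2k3 + k4): s = 0.3201, t = 1.3117, ds/dtau = 1.1200, dt/dtau = 1.0694

Answer: s = 0.3201, t = 1.3117, ds/dtau = 1.1200, dt/dtau = 1.0694


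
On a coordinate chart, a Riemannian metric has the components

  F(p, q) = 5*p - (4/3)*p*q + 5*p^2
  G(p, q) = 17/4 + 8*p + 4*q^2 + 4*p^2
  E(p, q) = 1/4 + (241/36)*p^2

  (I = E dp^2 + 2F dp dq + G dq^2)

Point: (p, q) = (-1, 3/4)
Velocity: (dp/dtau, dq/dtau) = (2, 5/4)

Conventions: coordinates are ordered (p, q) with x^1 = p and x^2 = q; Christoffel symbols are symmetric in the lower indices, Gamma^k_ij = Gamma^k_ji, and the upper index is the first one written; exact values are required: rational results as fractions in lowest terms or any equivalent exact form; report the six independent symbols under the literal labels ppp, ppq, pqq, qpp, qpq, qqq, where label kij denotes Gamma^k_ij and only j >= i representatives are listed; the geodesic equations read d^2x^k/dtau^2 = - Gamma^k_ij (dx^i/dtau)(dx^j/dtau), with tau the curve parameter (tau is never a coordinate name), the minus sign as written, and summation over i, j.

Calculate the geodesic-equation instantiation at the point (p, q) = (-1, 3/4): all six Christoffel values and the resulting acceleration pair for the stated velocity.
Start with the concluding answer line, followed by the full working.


Answer: Gamma_ppp = -773/1178, Gamma_ppq = 0, Gamma_pqq = 12/589, Gamma_qpp = -1259/589, Gamma_qpq = 0, Gamma_qqq = 702/589; accelerations (d^2p/dtau^2, d^2q/dtau^2) = (6109/2356, 31513/4712)

E = 125/18, F = 1, G = 5/2 at the point
E_p = -241/18, E_q = 0, F_p = -6, F_q = 4/3, G_p = 0, G_q = 6
EG - F^2 = 589/36;  g^inv = (36/589) * [[5/2, -1], [-1, 125/18]]
first-kind symbols [ij,l] = (1/2)(d_i g_jl + d_j g_il - d_l g_ij): [pp,p] = E_p/2 = -241/36, [pp,q] = F_p - E_q/2 = -6, [pq,p] = E_q/2 = 0, [pq,q] = G_p/2 = 0, [qq,p] = F_q - G_p/2 = 4/3, [qq,q] = G_q/2 = 3
Gamma^p_ij = (G*[ij,p] - F*[ij,q])/(EG - F^2), Gamma^q_ij = (E*[ij,q] - F*[ij,p])/(EG - F^2)
Gamma_ppp = -773/1178, Gamma_ppq = 0, Gamma_pqq = 12/589, Gamma_qpp = -1259/589, Gamma_qpq = 0, Gamma_qqq = 702/589
d^2p/dtau^2 = -(Gamma_ppp*(2)^2 + 2*Gamma_ppq*(2)*(5/4) + Gamma_pqq*(5/4)^2) = 6109/2356
d^2q/dtau^2 = -(Gamma_qpp*(2)^2 + 2*Gamma_qpq*(2)*(5/4) + Gamma_qqq*(5/4)^2) = 31513/4712


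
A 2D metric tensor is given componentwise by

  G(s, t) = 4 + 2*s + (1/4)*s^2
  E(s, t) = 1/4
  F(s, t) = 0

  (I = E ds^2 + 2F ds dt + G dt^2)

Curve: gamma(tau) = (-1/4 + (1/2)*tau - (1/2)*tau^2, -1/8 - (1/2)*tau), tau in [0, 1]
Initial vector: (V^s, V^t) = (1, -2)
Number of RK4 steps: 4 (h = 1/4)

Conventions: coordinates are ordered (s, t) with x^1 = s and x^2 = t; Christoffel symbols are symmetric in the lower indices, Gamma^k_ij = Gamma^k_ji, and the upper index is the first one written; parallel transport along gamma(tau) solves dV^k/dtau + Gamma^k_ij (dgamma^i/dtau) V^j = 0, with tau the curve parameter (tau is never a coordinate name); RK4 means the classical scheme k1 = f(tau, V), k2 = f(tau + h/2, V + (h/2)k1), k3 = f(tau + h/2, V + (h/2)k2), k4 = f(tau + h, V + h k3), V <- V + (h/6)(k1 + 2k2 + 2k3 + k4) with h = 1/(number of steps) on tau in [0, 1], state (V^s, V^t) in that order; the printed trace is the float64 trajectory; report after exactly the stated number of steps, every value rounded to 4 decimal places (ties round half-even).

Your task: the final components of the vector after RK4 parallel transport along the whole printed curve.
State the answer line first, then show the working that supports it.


Answer: V^s = 4.4733, V^t = -1.6273

gamma'(tau) = (1/2 - tau, -1/2); f(tau, V)^k = -Gamma^k_ij(gamma(tau)) gamma'^i(tau) V^j; h = 1/4; intermediate values shown to 6 dp
curve data and Christoffel symbols at the stage parameters:
  tau = 0.000000: gamma = (-0.250000, -0.125000), gamma' = (0.500000, -0.500000); Gamma_sss = 0.000000, Gamma_sst = 0.000000, Gamma_stt = -3.750000, Gamma_tss = 0.000000, Gamma_tst = 0.266667, Gamma_ttt = 0.000000
  tau = 0.125000: gamma = (-0.195312, -0.187500), gamma' = (0.375000, -0.500000); Gamma_sss = 0.000000, Gamma_sst = 0.000000, Gamma_stt = -3.804688, Gamma_tss = 0.000000, Gamma_tst = 0.262834, Gamma_ttt = 0.000000
  tau = 0.250000: gamma = (-0.156250, -0.250000), gamma' = (0.250000, -0.500000); Gamma_sss = 0.000000, Gamma_sst = 0.000000, Gamma_stt = -3.843750, Gamma_tss = 0.000000, Gamma_tst = 0.260163, Gamma_ttt = 0.000000
  tau = 0.375000: gamma = (-0.132812, -0.312500), gamma' = (0.125000, -0.500000); Gamma_sss = 0.000000, Gamma_sst = 0.000000, Gamma_stt = -3.867188, Gamma_tss = 0.000000, Gamma_tst = 0.258586, Gamma_ttt = 0.000000
  tau = 0.500000: gamma = (-0.125000, -0.375000), gamma' = (0.000000, -0.500000); Gamma_sss = 0.000000, Gamma_sst = 0.000000, Gamma_stt = -3.875000, Gamma_tss = 0.000000, Gamma_tst = 0.258065, Gamma_ttt = 0.000000
  tau = 0.625000: gamma = (-0.132812, -0.437500), gamma' = (-0.125000, -0.500000); Gamma_sss = 0.000000, Gamma_sst = 0.000000, Gamma_stt = -3.867188, Gamma_tss = 0.000000, Gamma_tst = 0.258586, Gamma_ttt = 0.000000
  tau = 0.750000: gamma = (-0.156250, -0.500000), gamma' = (-0.250000, -0.500000); Gamma_sss = 0.000000, Gamma_sst = 0.000000, Gamma_stt = -3.843750, Gamma_tss = 0.000000, Gamma_tst = 0.260163, Gamma_ttt = 0.000000
  tau = 0.875000: gamma = (-0.195312, -0.562500), gamma' = (-0.375000, -0.500000); Gamma_sss = 0.000000, Gamma_sst = 0.000000, Gamma_stt = -3.804688, Gamma_tss = 0.000000, Gamma_tst = 0.262834, Gamma_ttt = 0.000000
  tau = 1.000000: gamma = (-0.250000, -0.625000), gamma' = (-0.500000, -0.500000); Gamma_sss = 0.000000, Gamma_sst = 0.000000, Gamma_stt = -3.750000, Gamma_tss = 0.000000, Gamma_tst = 0.266667, Gamma_ttt = 0.000000
step 0: V^s = 1.0000, V^t = -2.0000
step 1: k1 = (3.750000, 0.400000), k2 = (3.709570, 0.385216), k3 = (3.713086, 0.384734), k4 = (3.658898, 0.374658); V <- V + (h/6)(k1 + 2k2 + 2k3 + k4): V^s = 1.9273, V^t = -1.9036
step 2: k1 = (3.658405, 0.374509), k2 = (3.590193, 0.368323), k3 = (3.591689, 0.367245), k4 = (3.510263, 0.364539); V <- V + (h/6)(k1 + 2k2 + 2k3 + k4): V^s = 2.8244, V^t = -1.8115
step 3: k1 = (3.509721, 0.364444), k2 = (3.414560, 0.364823), k3 = (3.414468, 0.363287), k4 = (3.306869, 0.366535); V <- V + (h/6)(k1 + 2k2 + 2k3 + k4): V^s = 3.6776, V^t = -1.7203
step 4: k1 = (3.306270, 0.366489), k2 = (3.185522, 0.372559), k3 = (3.184078, 0.370651), k4 = (3.051887, 0.379453); V <- V + (h/6)(k1 + 2k2 + 2k3 + k4): V^s = 4.4733, V^t = -1.6273


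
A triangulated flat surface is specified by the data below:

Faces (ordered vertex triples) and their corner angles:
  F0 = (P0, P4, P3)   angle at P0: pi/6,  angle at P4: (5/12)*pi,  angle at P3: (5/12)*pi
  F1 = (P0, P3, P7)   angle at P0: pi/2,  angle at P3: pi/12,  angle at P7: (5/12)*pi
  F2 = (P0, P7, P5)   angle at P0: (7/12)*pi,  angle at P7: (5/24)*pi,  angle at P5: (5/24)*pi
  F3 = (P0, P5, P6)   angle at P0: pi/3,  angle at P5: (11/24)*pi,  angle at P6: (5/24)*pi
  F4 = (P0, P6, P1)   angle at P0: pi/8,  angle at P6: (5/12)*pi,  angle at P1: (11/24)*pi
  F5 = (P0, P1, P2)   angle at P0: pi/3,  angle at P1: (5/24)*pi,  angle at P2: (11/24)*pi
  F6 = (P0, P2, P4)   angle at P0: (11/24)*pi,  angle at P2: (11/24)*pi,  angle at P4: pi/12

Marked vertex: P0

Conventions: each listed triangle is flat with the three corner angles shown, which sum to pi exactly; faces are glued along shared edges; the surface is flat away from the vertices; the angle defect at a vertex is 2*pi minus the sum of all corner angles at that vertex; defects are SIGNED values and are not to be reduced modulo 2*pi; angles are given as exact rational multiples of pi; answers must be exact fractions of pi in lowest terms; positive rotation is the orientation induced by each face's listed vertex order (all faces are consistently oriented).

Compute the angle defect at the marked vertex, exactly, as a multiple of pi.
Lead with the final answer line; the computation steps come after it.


Answer: defect(P0) = -pi/2

Sum of corner angles at P0: (5/2)*pi
defect = 2*pi - (5/2)*pi


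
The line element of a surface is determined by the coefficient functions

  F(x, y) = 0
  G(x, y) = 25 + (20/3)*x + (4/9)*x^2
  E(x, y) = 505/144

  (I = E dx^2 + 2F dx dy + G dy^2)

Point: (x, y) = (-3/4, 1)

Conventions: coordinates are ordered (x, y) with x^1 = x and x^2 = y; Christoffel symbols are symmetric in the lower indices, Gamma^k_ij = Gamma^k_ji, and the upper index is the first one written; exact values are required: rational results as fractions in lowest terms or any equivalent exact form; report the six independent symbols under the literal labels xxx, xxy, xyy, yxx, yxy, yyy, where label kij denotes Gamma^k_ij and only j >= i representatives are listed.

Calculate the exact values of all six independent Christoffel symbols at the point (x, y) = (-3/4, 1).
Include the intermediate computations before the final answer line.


E = 505/144, F = 0, G = 81/4 at the point
E_x = 0, E_y = 0, F_x = 0, F_y = 0, G_x = 6, G_y = 0
EG - F^2 = 4545/64;  g^inv = (64/4545) * [[81/4, 0], [0, 505/144]]
first-kind symbols [ij,l] = (1/2)(d_i g_jl + d_j g_il - d_l g_ij): [xx,x] = E_x/2 = 0, [xx,y] = F_x - E_y/2 = 0, [xy,x] = E_y/2 = 0, [xy,y] = G_x/2 = 3, [yy,x] = F_y - G_x/2 = -3, [yy,y] = G_y/2 = 0
Gamma^x_ij = (G*[ij,x] - F*[ij,y])/(EG - F^2), Gamma^y_ij = (E*[ij,y] - F*[ij,x])/(EG - F^2)

Answer: Gamma_xxx = 0, Gamma_xxy = 0, Gamma_xyy = -432/505, Gamma_yxx = 0, Gamma_yxy = 4/27, Gamma_yyy = 0


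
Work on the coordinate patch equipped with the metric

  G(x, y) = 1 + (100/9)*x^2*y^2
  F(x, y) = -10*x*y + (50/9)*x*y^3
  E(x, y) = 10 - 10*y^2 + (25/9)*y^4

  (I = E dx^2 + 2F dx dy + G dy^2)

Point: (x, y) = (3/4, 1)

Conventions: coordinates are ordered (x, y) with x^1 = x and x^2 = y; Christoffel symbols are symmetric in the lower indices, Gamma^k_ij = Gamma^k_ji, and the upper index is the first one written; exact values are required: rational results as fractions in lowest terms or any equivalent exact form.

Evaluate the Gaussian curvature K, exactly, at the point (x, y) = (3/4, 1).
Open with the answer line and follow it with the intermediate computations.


Answer: K = -576/4225

E = 25/9, F = -10/3, G = 29/4, EG - F^2 = 325/36 at the point
E_x = 0, E_y = -80/9, F_x = -40/9, F_y = 5, G_x = 50/3, G_y = 25/2
E_yy = 40/3, F_xy = 20/3, G_xx = 200/9
K follows from Brioschi's formula, (det M1 - det M2)/(EG - F^2)^2.
M1 = [[-E_yy/2 + F_xy - G_xx/2, E_x/2, F_x - E_y/2], [F_y - G_x/2, E, F], [G_y/2, F, G]] = [[-100/9, 0, 0], [-10/3, 25/9, -10/3], [25/4, -10/3, 29/4]]; det M1 = -8125/81
M2 = [[0, E_y/2, G_x/2], [E_y/2, E, F], [G_x/2, F, G]] = [[0, -40/9, 25/3], [-40/9, 25/9, -10/3], [25/3, -10/3, 29/4]]; det M2 = -7225/81
det M1 - det M2 = -100/9; K = -100/9 / (325/36)^2 = -576/4225


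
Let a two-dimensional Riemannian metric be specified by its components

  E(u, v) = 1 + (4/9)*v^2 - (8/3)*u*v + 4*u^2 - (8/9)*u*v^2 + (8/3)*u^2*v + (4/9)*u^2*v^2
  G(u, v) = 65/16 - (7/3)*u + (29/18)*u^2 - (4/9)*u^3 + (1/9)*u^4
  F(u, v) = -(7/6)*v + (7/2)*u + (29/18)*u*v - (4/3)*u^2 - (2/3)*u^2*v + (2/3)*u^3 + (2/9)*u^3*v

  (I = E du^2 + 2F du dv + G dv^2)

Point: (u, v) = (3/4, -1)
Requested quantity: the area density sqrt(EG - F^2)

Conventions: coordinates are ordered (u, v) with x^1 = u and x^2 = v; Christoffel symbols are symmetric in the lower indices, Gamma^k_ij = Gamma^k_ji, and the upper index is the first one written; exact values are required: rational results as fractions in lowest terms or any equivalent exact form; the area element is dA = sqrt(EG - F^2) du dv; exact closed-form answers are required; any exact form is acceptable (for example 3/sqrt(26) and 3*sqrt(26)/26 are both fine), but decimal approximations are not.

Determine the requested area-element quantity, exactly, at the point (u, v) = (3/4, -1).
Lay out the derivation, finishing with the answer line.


E = 34/9, F = 115/48, G = 785/256; EG - F^2 = 13465/2304

Answer: sqrt(EG - F^2) = sqrt(13465)/48


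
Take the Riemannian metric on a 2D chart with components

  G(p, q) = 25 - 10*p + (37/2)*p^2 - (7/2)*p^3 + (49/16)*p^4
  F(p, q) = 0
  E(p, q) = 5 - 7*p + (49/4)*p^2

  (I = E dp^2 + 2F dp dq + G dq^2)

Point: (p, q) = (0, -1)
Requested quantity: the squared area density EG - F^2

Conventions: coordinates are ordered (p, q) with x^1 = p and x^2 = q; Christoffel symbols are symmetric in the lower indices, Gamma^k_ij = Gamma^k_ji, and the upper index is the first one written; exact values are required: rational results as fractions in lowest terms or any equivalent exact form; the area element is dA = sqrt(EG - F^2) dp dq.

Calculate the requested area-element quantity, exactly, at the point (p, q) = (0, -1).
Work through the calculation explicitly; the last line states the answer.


E = 5, F = 0, G = 25; EG - F^2 = 125

Answer: EG - F^2 = 125


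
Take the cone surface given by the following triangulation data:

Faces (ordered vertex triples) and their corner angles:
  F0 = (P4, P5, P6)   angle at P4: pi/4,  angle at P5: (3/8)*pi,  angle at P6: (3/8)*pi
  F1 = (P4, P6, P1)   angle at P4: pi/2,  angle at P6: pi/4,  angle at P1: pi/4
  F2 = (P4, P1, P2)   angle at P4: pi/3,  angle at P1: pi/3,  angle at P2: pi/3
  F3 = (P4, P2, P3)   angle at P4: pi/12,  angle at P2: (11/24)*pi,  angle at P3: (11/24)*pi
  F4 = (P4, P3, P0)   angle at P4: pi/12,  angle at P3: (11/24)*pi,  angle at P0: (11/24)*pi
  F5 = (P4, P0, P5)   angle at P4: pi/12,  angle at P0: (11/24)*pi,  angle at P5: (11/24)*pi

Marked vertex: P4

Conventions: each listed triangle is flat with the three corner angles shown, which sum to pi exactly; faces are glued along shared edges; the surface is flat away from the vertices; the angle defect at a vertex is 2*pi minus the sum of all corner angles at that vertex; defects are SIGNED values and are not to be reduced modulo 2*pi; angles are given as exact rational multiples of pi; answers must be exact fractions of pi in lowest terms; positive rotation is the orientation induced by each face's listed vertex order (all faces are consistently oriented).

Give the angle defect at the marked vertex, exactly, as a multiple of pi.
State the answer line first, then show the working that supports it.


Answer: defect(P4) = (2/3)*pi

Sum of corner angles at P4: (4/3)*pi
defect = 2*pi - (4/3)*pi


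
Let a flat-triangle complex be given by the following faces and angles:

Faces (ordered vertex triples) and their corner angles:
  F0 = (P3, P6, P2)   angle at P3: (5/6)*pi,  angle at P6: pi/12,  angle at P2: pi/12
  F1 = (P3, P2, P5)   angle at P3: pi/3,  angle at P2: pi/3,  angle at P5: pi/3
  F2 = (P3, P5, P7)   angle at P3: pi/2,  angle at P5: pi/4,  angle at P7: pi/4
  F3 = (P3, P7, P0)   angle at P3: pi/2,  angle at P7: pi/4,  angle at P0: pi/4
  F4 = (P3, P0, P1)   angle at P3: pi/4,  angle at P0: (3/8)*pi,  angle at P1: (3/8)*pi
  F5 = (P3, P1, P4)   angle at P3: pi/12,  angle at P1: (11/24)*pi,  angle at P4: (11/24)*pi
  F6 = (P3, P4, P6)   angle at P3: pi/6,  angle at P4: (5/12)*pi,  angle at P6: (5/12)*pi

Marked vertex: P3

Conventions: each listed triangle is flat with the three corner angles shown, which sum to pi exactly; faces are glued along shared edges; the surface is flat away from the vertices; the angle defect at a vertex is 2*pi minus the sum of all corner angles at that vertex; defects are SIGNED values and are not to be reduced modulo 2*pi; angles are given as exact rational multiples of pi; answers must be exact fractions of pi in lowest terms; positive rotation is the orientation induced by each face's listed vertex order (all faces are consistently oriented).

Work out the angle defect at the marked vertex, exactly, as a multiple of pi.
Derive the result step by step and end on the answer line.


Sum of corner angles at P3: (8/3)*pi
defect = 2*pi - (8/3)*pi

Answer: defect(P3) = (-2/3)*pi


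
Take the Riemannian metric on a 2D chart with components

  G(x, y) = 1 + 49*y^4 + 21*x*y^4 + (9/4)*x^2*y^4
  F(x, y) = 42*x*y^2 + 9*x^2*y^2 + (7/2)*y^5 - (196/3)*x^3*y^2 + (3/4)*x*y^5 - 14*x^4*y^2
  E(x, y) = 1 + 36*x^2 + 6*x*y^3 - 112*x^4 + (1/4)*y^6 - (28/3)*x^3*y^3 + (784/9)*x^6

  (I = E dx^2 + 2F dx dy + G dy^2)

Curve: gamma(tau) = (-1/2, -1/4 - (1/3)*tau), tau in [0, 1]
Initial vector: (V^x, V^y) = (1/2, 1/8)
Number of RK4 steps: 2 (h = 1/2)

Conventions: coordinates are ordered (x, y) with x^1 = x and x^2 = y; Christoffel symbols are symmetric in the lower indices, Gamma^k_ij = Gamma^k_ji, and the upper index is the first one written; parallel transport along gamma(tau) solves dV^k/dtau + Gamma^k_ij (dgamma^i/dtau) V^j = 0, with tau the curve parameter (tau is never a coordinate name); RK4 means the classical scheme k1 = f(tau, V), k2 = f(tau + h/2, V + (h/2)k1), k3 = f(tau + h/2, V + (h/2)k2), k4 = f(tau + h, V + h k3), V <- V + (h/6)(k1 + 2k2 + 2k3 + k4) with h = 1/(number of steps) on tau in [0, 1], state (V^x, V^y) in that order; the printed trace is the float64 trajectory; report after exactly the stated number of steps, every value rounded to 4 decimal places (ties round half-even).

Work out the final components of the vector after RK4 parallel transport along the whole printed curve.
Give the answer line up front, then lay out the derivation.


Answer: V^x = 0.5465, V^y = 0.0983

gamma'(tau) = (0, -1/3); f(tau, V)^k = -Gamma^k_ij(gamma(tau)) gamma'^i(tau) V^j; h = 1/2; intermediate values shown to 6 dp
curve data and Christoffel symbols at the stage parameters:
  tau = 0.000000: gamma = (-0.500000, -0.250000), gamma' = (0.000000, -0.333333); Gamma_xxx = 0.405324, Gamma_xxy = -0.037999, Gamma_xyy = 1.266637, Gamma_yxx = -0.085995, Gamma_yxy = 0.008062, Gamma_yyy = -0.268735
  tau = 0.250000: gamma = (-0.500000, -0.333333), gamma' = (0.000000, -0.333333); Gamma_xxx = 0.377036, Gamma_xxy = -0.062839, Gamma_xyy = 1.570982, Gamma_yxx = -0.141388, Gamma_yxy = 0.023565, Gamma_yyy = -0.589118
  tau = 0.500000: gamma = (-0.500000, -0.416667), gamma' = (0.000000, -0.333333); Gamma_xxx = 0.329578, Gamma_xxy = -0.085828, Gamma_xyy = 1.716551, Gamma_yxx = -0.191289, Gamma_yxy = 0.049815, Gamma_yyy = -0.996296
  tau = 0.750000: gamma = (-0.500000, -0.500000), gamma' = (0.000000, -0.333333); Gamma_xxx = 0.269463, Gamma_xxy = -0.101049, Gamma_xyy = 1.684146, Gamma_yxx = -0.222085, Gamma_yxy = 0.083282, Gamma_yyy = -1.388032
  tau = 1.000000: gamma = (-0.500000, -0.583333), gamma' = (0.000000, -0.333333); Gamma_xxx = 0.208750, Gamma_xxy = -0.106549, Gamma_xyy = 1.522135, Gamma_yxx = -0.229722, Gamma_yxy = 0.117254, Gamma_yyy = -1.675055
step 0: V^x = 0.5000, V^y = 0.1250
step 1: k1 = (0.046443, -0.009854), k2 = (0.053451, -0.020044), k3 = (0.052080, -0.019530), k4 = (0.050886, -0.029535); V <- V + (h/6)(k1 + 2k2 + 2k3 + k4): V^x = 0.5257, V^y = 0.1151
step 2: k1 = (0.050831, -0.029503), k2 = (0.042352, -0.034905), k3 = (0.041665, -0.034339), k4 = (0.030288, -0.033331); V <- V + (h/6)(k1 + 2k2 + 2k3 + k4): V^x = 0.5465, V^y = 0.0983


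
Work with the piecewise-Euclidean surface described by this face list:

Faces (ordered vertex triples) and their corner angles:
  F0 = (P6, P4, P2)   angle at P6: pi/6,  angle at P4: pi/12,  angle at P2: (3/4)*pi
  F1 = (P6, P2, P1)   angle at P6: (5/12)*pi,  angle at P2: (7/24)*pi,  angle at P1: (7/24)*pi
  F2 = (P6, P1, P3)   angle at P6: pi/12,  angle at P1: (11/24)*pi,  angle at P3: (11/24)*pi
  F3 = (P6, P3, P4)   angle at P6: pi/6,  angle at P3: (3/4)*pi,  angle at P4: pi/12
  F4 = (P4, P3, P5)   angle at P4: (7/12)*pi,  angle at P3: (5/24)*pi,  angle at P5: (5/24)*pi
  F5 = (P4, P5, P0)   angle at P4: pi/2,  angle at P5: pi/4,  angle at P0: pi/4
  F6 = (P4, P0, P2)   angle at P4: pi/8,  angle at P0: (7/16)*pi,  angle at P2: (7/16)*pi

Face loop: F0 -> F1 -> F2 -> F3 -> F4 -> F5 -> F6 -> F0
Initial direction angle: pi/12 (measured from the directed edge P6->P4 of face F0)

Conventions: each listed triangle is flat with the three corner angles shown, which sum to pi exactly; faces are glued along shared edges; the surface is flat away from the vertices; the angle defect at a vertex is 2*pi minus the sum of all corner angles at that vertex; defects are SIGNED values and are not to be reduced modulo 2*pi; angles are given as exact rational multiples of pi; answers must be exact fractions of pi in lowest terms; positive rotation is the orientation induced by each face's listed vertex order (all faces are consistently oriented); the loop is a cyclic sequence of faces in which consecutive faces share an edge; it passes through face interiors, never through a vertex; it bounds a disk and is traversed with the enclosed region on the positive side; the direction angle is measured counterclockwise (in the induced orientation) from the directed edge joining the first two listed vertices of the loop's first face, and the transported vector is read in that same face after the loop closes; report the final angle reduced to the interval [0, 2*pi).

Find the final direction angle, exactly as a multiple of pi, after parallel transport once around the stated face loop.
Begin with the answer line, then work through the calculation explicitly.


Answer: final direction angle = (15/8)*pi

enclosed vertex P4: corner angles sum to (11/8)*pi, defect = 2*pi - (11/8)*pi = (5/8)*pi
enclosed vertex P6: corner angles sum to (5/6)*pi, defect = 2*pi - (5/6)*pi = (7/6)*pi
holonomy = initial angle + sum of enclosed defects (mod 2*pi), positive in the induced orientation
final angle = pi/12 + (43/24)*pi = (15/8)*pi (mod 2*pi)
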